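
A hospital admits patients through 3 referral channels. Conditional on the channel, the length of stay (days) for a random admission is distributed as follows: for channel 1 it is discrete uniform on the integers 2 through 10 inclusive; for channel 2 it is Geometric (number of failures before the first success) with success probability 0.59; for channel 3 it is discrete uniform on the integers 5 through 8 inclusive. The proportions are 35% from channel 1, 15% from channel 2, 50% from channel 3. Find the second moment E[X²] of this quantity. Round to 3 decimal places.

36.932

For each component E[X²] = Var + (mean)², giving 1: 42.6667; 2: 1.66073; 3: 43.5.
Overall E[X²] = 0.35·42.6667 + 0.15·1.66073 + 0.5·43.5 = 36.9324.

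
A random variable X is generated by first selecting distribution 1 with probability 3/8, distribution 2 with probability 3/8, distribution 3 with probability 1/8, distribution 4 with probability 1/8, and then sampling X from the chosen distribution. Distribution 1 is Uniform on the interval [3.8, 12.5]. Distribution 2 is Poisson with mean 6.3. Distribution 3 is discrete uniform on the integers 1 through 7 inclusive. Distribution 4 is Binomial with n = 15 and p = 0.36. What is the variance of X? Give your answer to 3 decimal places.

Per component, 1: μ=8.15, E[X²]=72.73; 2: μ=6.3, E[X²]=45.99; 3: μ=4, E[X²]=20; 4: μ=5.4, E[X²]=32.616.
E[X] = 0.375·8.15 + 0.375·6.3 + 0.125·4 + 0.125·5.4 = 6.59375.
E[X²] = 0.375·72.73 + 0.375·45.99 + 0.125·20 + 0.125·32.616 = 51.097.
Var(X) = E[X²] − (E[X])² = 51.097 − 43.4775 = 7.61946.

7.619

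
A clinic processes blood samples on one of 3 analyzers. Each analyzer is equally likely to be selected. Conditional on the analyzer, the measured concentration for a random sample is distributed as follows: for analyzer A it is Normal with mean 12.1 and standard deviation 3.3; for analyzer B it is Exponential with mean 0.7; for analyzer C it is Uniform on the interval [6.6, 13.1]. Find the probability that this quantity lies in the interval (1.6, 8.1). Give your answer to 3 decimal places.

0.148

Conditional on each analyzer, P(1.6 < X < 8.1): A: 0.112001; B: 0.101692; C: 0.230769.
By total probability, P(1.6 < X < 8.1) = 0.333333·0.112001 + 0.333333·0.101692 + 0.333333·0.230769 = 0.148154.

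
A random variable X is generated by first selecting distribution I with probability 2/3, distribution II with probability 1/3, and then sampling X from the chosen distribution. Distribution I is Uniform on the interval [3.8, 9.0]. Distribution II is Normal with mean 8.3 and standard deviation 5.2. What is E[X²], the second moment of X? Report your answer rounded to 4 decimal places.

For each component E[X²] = Var + (mean)², giving I: 43.2133; II: 95.93.
Overall E[X²] = 0.666667·43.2133 + 0.333333·95.93 = 60.7856.

60.7856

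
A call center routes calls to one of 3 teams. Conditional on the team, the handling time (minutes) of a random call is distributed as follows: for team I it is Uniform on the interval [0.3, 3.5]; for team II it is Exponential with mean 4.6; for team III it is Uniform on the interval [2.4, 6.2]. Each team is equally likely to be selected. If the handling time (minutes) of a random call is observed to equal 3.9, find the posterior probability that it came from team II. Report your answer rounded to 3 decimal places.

0.261

Likelihoods f(3.9 | ·): I: 0; II: 0.0931185; III: 0.263158.
Posterior ∝ prior × likelihood. Numerator for II: 0.333333·0.0931185 = 0.0310395.
Normalizing constant: 0.333333·0 + 0.333333·0.0931185 + 0.333333·0.263158 = 0.118759.
P(II | observation) = 0.0310395 / 0.118759 = 0.261366.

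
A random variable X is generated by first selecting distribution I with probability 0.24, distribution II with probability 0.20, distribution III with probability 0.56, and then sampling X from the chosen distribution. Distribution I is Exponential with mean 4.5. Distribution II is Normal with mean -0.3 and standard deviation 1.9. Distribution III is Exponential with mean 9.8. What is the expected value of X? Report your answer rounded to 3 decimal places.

6.508

Component means — I: 4.5; II: -0.3; III: 9.8.
E[X] = 0.24·4.5 + 0.2·-0.3 + 0.56·9.8 = 6.508.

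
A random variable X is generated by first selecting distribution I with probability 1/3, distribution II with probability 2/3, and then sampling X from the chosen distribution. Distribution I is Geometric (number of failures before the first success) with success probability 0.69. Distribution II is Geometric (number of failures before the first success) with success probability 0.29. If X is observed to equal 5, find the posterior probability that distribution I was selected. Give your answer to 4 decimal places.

0.0185

Likelihoods P(X=5 | ·): I: 0.00197541; II: 0.0523227.
Posterior ∝ prior × likelihood. Numerator for I: 0.333333·0.00197541 = 0.00065847.
Normalizing constant: 0.333333·0.00197541 + 0.666667·0.0523227 = 0.0355402.
P(I | observation) = 0.00065847 / 0.0355402 = 0.0185275.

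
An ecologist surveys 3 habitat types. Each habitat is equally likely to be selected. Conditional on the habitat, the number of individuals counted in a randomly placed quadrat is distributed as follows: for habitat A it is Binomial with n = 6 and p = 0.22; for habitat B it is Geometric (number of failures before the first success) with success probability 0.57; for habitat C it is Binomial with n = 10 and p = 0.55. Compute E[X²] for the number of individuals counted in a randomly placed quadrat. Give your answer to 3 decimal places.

12.463

For each component E[X²] = Var + (mean)², giving A: 2.772; B: 1.89258; C: 32.725.
Overall E[X²] = 0.333333·2.772 + 0.333333·1.89258 + 0.333333·32.725 = 12.4632.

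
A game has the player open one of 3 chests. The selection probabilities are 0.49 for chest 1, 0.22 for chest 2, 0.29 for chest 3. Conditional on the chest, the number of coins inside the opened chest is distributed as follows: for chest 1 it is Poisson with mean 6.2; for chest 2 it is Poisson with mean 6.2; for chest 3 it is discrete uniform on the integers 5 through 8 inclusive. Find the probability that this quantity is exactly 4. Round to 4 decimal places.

0.0887

Conditional on each chest, P(X = 4): 1: 0.124948; 2: 0.124948; 3: 0.
By total probability, P(X = 4) = 0.49·0.124948 + 0.22·0.124948 + 0.29·0 = 0.0887132.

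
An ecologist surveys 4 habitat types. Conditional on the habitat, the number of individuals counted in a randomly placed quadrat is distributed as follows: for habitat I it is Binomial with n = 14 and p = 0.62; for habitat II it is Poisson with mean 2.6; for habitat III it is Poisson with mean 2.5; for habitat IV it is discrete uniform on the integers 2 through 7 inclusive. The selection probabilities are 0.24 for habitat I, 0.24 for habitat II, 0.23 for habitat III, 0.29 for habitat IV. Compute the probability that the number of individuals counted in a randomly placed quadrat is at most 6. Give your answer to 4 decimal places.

Conditional on each habitat, P(X ≤ 6): I: 0.116167; II: 0.98283; III: 0.985813; IV: 0.833333.
By total probability, P(X ≤ 6) = 0.24·0.116167 + 0.24·0.98283 + 0.23·0.985813 + 0.29·0.833333 = 0.732163.

0.7322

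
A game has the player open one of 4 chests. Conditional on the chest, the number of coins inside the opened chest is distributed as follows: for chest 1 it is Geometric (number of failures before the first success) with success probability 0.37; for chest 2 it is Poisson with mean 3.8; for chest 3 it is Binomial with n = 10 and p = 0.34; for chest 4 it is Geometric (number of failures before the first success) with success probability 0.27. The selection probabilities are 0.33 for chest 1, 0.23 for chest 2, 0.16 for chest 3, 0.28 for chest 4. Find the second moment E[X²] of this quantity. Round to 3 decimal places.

13.730

For each component E[X²] = Var + (mean)², giving 1: 7.5011; 2: 18.24; 3: 13.804; 4: 17.3237.
Overall E[X²] = 0.33·7.5011 + 0.23·18.24 + 0.16·13.804 + 0.28·17.3237 = 13.7298.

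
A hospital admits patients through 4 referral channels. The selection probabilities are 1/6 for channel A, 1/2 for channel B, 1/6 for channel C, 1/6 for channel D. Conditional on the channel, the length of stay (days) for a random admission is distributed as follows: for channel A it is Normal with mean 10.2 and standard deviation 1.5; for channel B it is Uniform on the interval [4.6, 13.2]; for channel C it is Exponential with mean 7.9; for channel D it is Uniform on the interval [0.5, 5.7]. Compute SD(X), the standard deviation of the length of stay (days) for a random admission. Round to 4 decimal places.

Per component, A: μ=10.2, E[X²]=106.29; B: μ=8.9, E[X²]=85.3733; C: μ=7.9, E[X²]=124.82; D: μ=3.1, E[X²]=11.8633.
E[X] = 0.166667·10.2 + 0.5·8.9 + 0.166667·7.9 + 0.166667·3.1 = 7.98333.
E[X²] = 0.166667·106.29 + 0.5·85.3733 + 0.166667·124.82 + 0.166667·11.8633 = 83.1822.
Var(X) = E[X²] − (E[X])² = 83.1822 − 63.7336 = 19.4486.
SD(X) = √19.4486 = 4.41006.

4.4101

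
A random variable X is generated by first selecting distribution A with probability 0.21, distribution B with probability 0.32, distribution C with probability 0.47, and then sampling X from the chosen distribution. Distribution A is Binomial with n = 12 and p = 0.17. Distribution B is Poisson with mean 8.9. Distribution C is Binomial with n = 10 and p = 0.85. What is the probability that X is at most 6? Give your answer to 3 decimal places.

Conditional on each component, P(X ≤ 6): A: 0.99854; B: 0.216042; C: 0.0499698.
By total probability, P(X ≤ 6) = 0.21·0.99854 + 0.32·0.216042 + 0.47·0.0499698 = 0.302313.

0.302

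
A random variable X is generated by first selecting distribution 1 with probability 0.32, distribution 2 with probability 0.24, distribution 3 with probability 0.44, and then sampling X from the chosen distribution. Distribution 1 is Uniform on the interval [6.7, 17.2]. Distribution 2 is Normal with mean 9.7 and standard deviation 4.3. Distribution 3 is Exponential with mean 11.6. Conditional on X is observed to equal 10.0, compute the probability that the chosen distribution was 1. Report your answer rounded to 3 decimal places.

0.444

Likelihoods f(10.0 | ·): 1: 0.0952381; 2: 0.0925518; 3: 0.0364041.
Posterior ∝ prior × likelihood. Numerator for 1: 0.32·0.0952381 = 0.0304762.
Normalizing constant: 0.32·0.0952381 + 0.24·0.0925518 + 0.44·0.0364041 = 0.0687064.
P(1 | observation) = 0.0304762 / 0.0687064 = 0.443571.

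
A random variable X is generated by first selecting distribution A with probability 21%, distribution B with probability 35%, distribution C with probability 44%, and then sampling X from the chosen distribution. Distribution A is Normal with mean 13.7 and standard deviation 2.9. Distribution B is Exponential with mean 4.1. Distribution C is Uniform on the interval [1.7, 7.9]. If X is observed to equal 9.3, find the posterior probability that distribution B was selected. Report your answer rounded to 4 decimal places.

0.4916

Likelihoods f(9.3 | ·): A: 0.0435145; B: 0.0252412; C: 0.
Posterior ∝ prior × likelihood. Numerator for B: 0.35·0.0252412 = 0.0088344.
Normalizing constant: 0.21·0.0435145 + 0.35·0.0252412 + 0.44·0 = 0.0179725.
P(B | observation) = 0.0088344 / 0.0179725 = 0.491552.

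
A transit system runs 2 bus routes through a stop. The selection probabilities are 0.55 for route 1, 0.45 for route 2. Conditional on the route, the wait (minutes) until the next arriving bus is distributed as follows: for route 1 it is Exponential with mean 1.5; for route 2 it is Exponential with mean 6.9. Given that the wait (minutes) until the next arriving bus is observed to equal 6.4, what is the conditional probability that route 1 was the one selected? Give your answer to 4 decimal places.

0.1663

Likelihoods f(6.4 | ·): 1: 0.00935231; 2: 0.0573228.
Posterior ∝ prior × likelihood. Numerator for 1: 0.55·0.00935231 = 0.00514377.
Normalizing constant: 0.55·0.00935231 + 0.45·0.0573228 = 0.030939.
P(1 | observation) = 0.00514377 / 0.030939 = 0.166255.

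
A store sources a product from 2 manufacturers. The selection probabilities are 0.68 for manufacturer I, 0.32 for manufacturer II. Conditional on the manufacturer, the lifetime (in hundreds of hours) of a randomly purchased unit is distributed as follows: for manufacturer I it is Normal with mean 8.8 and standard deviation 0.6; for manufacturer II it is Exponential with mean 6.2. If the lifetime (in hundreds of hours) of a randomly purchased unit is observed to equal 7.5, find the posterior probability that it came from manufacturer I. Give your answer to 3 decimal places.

0.737

Likelihoods f(7.5 | ·): I: 0.0635877; II: 0.0481119.
Posterior ∝ prior × likelihood. Numerator for I: 0.68·0.0635877 = 0.0432396.
Normalizing constant: 0.68·0.0635877 + 0.32·0.0481119 = 0.0586354.
P(I | observation) = 0.0432396 / 0.0586354 = 0.737432.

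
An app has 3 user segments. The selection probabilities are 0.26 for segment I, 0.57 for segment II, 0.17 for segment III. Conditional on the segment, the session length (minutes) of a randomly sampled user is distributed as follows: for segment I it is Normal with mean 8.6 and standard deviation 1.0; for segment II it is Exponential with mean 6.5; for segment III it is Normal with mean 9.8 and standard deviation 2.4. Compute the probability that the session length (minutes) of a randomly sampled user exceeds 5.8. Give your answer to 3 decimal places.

Conditional on each segment, P(X > 5.8): I: 0.997445; II: 0.409709; III: 0.95221.
By total probability, P(X > 5.8) = 0.26·0.997445 + 0.57·0.409709 + 0.17·0.95221 = 0.654746.

0.655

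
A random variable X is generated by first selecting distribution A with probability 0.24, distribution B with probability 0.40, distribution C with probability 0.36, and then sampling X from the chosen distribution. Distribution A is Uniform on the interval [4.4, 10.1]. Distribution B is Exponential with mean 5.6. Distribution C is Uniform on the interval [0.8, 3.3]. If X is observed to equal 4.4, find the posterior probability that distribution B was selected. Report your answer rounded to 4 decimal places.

0.4361

Likelihoods f(4.4 | ·): A: 0.175439; B: 0.0813918; C: 0.
Posterior ∝ prior × likelihood. Numerator for B: 0.4·0.0813918 = 0.0325567.
Normalizing constant: 0.24·0.175439 + 0.4·0.0813918 + 0.36·0 = 0.074662.
P(B | observation) = 0.0325567 / 0.074662 = 0.436055.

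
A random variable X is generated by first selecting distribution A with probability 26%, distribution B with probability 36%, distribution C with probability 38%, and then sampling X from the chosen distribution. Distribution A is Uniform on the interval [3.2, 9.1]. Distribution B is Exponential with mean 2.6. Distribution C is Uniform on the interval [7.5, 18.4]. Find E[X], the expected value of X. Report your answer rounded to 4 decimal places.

7.4560

Component means — A: 6.15; B: 2.6; C: 12.95.
E[X] = 0.26·6.15 + 0.36·2.6 + 0.38·12.95 = 7.456.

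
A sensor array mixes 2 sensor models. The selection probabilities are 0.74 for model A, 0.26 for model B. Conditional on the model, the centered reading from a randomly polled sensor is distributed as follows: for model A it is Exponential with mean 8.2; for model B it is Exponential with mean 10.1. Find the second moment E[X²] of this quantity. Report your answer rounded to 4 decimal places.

For each component E[X²] = Var + (mean)², giving A: 134.48; B: 204.02.
Overall E[X²] = 0.74·134.48 + 0.26·204.02 = 152.56.

152.5604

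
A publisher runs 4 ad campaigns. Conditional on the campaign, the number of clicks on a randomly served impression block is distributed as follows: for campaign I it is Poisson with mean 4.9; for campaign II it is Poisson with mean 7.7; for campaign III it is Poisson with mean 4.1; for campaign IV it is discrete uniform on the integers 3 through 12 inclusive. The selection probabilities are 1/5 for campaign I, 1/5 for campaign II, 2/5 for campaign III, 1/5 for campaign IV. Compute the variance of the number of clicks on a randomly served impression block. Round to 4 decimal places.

8.4084

Per component, I: μ=4.9, E[X²]=28.91; II: μ=7.7, E[X²]=66.99; III: μ=4.1, E[X²]=20.91; IV: μ=7.5, E[X²]=64.5.
E[X] = 0.2·4.9 + 0.2·7.7 + 0.4·4.1 + 0.2·7.5 = 5.66.
E[X²] = 0.2·28.91 + 0.2·66.99 + 0.4·20.91 + 0.2·64.5 = 40.444.
Var(X) = E[X²] − (E[X])² = 40.444 − 32.0356 = 8.4084.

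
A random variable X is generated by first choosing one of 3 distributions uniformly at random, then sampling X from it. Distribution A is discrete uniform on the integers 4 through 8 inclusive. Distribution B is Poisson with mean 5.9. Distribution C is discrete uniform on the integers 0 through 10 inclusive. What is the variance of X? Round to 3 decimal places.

Per component, A: μ=6, E[X²]=38; B: μ=5.9, E[X²]=40.71; C: μ=5, E[X²]=35.
E[X] = 0.333333·6 + 0.333333·5.9 + 0.333333·5 = 5.63333.
E[X²] = 0.333333·38 + 0.333333·40.71 + 0.333333·35 = 37.9033.
Var(X) = E[X²] − (E[X])² = 37.9033 − 31.7344 = 6.16889.

6.169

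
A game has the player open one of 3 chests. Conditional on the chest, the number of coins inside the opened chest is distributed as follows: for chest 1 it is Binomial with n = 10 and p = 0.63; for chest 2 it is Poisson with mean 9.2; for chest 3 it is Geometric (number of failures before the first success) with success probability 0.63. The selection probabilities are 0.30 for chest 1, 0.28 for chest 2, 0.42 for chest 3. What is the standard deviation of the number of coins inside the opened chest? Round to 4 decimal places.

4.1483

Per component, 1: μ=6.3, E[X²]=42.021; 2: μ=9.2, E[X²]=93.84; 3: μ=0.587302, E[X²]=1.27715.
E[X] = 0.3·6.3 + 0.28·9.2 + 0.42·0.587302 = 4.71267.
E[X²] = 0.3·42.021 + 0.28·93.84 + 0.42·1.27715 = 39.4179.
Var(X) = E[X²] − (E[X])² = 39.4179 − 22.2092 = 17.2087.
SD(X) = √17.2087 = 4.14833.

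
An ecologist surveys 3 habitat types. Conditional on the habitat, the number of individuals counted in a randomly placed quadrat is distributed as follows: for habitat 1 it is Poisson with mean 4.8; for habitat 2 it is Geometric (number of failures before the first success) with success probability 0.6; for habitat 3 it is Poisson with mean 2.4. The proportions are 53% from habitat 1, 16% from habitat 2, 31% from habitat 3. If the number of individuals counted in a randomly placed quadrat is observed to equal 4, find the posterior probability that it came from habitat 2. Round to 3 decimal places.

0.018

Likelihoods P(X=4 | ·): 1: 0.182029; 2: 0.01536; 3: 0.125408.
Posterior ∝ prior × likelihood. Numerator for 2: 0.16·0.01536 = 0.0024576.
Normalizing constant: 0.53·0.182029 + 0.16·0.01536 + 0.31·0.125408 = 0.13781.
P(2 | observation) = 0.0024576 / 0.13781 = 0.0178333.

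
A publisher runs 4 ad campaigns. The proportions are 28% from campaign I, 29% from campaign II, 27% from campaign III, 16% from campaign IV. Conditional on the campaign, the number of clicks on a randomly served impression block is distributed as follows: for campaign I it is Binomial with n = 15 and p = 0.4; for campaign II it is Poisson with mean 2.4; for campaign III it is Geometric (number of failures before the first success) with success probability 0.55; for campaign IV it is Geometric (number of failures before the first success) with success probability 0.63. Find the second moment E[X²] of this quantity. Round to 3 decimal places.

For each component E[X²] = Var + (mean)², giving I: 39.6; II: 8.16; III: 2.15702; IV: 1.27715.
Overall E[X²] = 0.28·39.6 + 0.29·8.16 + 0.27·2.15702 + 0.16·1.27715 = 14.2411.

14.241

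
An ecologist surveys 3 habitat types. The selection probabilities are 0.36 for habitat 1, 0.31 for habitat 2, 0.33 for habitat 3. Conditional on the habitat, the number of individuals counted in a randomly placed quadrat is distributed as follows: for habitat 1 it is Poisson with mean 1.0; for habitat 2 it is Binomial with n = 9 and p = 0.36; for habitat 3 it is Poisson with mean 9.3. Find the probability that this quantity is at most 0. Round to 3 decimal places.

Conditional on each habitat, P(X ≤ 0): 1: 0.367879; 2: 0.0180144; 3: 9.14242e-05.
By total probability, P(X ≤ 0) = 0.36·0.367879 + 0.31·0.0180144 + 0.33·9.14242e-05 = 0.138051.

0.138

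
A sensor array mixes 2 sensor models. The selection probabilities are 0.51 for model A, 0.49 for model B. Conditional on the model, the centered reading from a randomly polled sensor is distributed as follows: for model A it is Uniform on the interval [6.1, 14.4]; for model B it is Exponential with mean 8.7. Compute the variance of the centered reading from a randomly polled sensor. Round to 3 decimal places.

Per component, A: μ=10.25, E[X²]=110.803; B: μ=8.7, E[X²]=151.38.
E[X] = 0.51·10.25 + 0.49·8.7 = 9.4905.
E[X²] = 0.51·110.803 + 0.49·151.38 = 130.686.
Var(X) = E[X²] − (E[X])² = 130.686 − 90.0696 = 40.6163.

40.616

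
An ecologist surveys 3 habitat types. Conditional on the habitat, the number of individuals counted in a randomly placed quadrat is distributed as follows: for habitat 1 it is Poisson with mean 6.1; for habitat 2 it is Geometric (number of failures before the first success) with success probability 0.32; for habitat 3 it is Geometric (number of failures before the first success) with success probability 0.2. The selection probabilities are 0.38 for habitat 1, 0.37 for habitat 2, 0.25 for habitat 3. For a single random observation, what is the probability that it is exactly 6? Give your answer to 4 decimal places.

Conditional on each habitat, P(X = 6): 1: 0.160491; 2: 0.0316376; 3: 0.0524288.
By total probability, P(X = 6) = 0.38·0.160491 + 0.37·0.0316376 + 0.25·0.0524288 = 0.0857996.

0.0858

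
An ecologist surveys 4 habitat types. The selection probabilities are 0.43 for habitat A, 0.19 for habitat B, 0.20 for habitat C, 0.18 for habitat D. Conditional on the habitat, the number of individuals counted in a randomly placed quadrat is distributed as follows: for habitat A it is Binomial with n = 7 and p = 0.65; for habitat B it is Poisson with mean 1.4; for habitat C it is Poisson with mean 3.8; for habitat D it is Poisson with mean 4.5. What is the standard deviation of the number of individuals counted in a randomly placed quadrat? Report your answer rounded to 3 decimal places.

1.986

Per component, A: μ=4.55, E[X²]=22.295; B: μ=1.4, E[X²]=3.36; C: μ=3.8, E[X²]=18.24; D: μ=4.5, E[X²]=24.75.
E[X] = 0.43·4.55 + 0.19·1.4 + 0.2·3.8 + 0.18·4.5 = 3.7925.
E[X²] = 0.43·22.295 + 0.19·3.36 + 0.2·18.24 + 0.18·24.75 = 18.3282.
Var(X) = E[X²] − (E[X])² = 18.3282 − 14.3831 = 3.94519.
SD(X) = √3.94519 = 1.98625.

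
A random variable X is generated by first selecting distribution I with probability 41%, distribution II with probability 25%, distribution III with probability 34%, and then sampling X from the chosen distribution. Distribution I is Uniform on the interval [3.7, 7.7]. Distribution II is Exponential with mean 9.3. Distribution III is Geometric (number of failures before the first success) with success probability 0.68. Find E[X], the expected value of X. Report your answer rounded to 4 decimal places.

Component means — I: 5.7; II: 9.3; III: 0.470588.
E[X] = 0.41·5.7 + 0.25·9.3 + 0.34·0.470588 = 4.822.

4.8220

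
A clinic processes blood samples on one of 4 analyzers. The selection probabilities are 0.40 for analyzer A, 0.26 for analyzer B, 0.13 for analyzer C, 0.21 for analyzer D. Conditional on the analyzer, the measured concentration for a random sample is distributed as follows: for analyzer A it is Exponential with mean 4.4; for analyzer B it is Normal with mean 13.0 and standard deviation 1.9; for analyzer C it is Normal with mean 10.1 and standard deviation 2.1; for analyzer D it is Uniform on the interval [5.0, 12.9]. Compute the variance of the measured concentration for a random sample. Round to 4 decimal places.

22.6843

Per component, A: μ=4.4, E[X²]=38.72; B: μ=13, E[X²]=172.61; C: μ=10.1, E[X²]=106.42; D: μ=8.95, E[X²]=85.3033.
E[X] = 0.4·4.4 + 0.26·13 + 0.13·10.1 + 0.21·8.95 = 8.3325.
E[X²] = 0.4·38.72 + 0.26·172.61 + 0.13·106.42 + 0.21·85.3033 = 92.1149.
Var(X) = E[X²] − (E[X])² = 92.1149 − 69.4306 = 22.6843.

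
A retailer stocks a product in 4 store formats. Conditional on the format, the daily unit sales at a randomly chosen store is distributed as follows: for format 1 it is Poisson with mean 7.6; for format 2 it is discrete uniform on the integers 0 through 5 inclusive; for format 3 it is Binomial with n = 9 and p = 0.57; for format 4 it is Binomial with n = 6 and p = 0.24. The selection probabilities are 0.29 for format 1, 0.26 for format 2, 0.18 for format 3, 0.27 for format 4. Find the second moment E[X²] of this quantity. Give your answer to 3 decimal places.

27.327

For each component E[X²] = Var + (mean)², giving 1: 65.36; 2: 9.16667; 3: 28.5228; 4: 3.168.
Overall E[X²] = 0.29·65.36 + 0.26·9.16667 + 0.18·28.5228 + 0.27·3.168 = 27.3272.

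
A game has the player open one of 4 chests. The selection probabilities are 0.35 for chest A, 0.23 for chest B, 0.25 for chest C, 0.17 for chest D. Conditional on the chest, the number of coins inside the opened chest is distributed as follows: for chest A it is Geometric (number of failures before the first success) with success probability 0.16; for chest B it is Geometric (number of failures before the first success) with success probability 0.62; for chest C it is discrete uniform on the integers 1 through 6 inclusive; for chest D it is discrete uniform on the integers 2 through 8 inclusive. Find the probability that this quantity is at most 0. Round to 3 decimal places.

0.199

Conditional on each chest, P(X ≤ 0): A: 0.16; B: 0.62; C: 0; D: 0.
By total probability, P(X ≤ 0) = 0.35·0.16 + 0.23·0.62 + 0.25·0 + 0.17·0 = 0.1986.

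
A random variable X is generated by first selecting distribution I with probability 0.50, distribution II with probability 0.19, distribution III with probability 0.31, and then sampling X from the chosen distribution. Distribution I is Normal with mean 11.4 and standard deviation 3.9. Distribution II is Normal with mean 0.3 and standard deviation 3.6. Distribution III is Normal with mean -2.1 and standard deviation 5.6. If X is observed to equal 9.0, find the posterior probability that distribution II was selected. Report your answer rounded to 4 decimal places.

Likelihoods f(9.0 | ·): I: 0.0846471; II: 0.00597596; III: 0.0099902.
Posterior ∝ prior × likelihood. Numerator for II: 0.19·0.00597596 = 0.00113543.
Normalizing constant: 0.5·0.0846471 + 0.19·0.00597596 + 0.31·0.0099902 = 0.046556.
P(II | observation) = 0.00113543 / 0.046556 = 0.0243885.

0.0244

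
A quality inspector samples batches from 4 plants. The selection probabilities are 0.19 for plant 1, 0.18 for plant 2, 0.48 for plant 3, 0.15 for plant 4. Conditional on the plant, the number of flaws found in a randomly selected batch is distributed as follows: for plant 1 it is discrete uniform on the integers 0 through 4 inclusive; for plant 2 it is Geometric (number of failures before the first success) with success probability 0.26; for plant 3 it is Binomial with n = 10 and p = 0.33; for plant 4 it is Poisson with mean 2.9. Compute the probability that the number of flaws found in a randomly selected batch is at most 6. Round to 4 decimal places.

0.9649

Conditional on each plant, P(X ≤ 6): 1: 1; 2: 0.878487; 3: 0.981451; 4: 0.971283.
By total probability, P(X ≤ 6) = 0.19·1 + 0.18·0.878487 + 0.48·0.981451 + 0.15·0.971283 = 0.964917.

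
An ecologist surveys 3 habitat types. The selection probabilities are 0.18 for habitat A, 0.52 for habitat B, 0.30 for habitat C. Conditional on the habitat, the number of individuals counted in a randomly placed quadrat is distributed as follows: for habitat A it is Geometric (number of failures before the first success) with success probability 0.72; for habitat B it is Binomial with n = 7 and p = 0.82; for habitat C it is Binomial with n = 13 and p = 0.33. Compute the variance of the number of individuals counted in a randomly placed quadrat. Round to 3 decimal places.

5.327

Per component, A: μ=0.388889, E[X²]=0.691358; B: μ=5.74, E[X²]=33.9808; C: μ=4.29, E[X²]=21.2784.
E[X] = 0.18·0.388889 + 0.52·5.74 + 0.3·4.29 = 4.3418.
E[X²] = 0.18·0.691358 + 0.52·33.9808 + 0.3·21.2784 = 24.178.
Var(X) = E[X²] − (E[X])² = 24.178 − 18.8512 = 5.32675.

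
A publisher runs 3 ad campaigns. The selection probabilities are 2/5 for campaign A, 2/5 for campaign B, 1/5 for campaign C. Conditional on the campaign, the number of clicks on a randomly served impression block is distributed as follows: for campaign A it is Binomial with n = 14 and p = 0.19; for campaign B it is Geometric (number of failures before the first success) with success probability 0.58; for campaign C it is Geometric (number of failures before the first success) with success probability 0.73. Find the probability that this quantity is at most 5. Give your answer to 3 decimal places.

Conditional on each campaign, P(X ≤ 5): A: 0.965108; B: 0.994511; C: 0.999613.
By total probability, P(X ≤ 5) = 0.4·0.965108 + 0.4·0.994511 + 0.2·0.999613 = 0.98377.

0.984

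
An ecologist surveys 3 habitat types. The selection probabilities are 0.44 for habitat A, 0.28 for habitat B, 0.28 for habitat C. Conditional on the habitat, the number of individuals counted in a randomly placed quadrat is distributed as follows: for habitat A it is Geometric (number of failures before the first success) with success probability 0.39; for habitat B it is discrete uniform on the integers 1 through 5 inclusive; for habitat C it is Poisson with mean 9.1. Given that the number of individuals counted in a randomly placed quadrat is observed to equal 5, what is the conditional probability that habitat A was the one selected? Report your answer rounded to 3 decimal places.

0.167

Likelihoods P(X=5 | ·): A: 0.0329393; B: 0.2; C: 0.0580692.
Posterior ∝ prior × likelihood. Numerator for A: 0.44·0.0329393 = 0.0144933.
Normalizing constant: 0.44·0.0329393 + 0.28·0.2 + 0.28·0.0580692 = 0.0867527.
P(A | observation) = 0.0144933 / 0.0867527 = 0.167064.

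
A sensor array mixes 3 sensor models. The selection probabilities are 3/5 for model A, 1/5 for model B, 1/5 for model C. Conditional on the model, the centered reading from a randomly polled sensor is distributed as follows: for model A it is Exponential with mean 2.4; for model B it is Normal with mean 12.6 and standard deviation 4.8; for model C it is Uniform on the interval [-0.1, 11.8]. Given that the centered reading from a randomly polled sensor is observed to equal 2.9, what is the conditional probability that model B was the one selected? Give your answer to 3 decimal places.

0.023

Likelihoods f(2.9 | ·): A: 0.124456; B: 0.0107867; C: 0.0840336.
Posterior ∝ prior × likelihood. Numerator for B: 0.2·0.0107867 = 0.00215735.
Normalizing constant: 0.6·0.124456 + 0.2·0.0107867 + 0.2·0.0840336 = 0.0936377.
P(B | observation) = 0.00215735 / 0.0936377 = 0.0230393.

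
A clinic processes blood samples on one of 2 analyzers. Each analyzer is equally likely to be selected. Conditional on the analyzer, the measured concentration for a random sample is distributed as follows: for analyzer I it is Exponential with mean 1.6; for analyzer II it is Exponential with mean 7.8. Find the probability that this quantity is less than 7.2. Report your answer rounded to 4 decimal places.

Conditional on each analyzer, P(X < 7.2): I: 0.988891; II: 0.602705.
By total probability, P(X < 7.2) = 0.5·0.988891 + 0.5·0.602705 = 0.795798.

0.7958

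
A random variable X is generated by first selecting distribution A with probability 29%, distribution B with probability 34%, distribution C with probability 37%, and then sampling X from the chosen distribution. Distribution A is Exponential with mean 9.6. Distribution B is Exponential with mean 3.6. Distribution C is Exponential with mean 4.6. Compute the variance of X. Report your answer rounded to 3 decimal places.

Per component, A: μ=9.6, E[X²]=184.32; B: μ=3.6, E[X²]=25.92; C: μ=4.6, E[X²]=42.32.
E[X] = 0.29·9.6 + 0.34·3.6 + 0.37·4.6 = 5.71.
E[X²] = 0.29·184.32 + 0.34·25.92 + 0.37·42.32 = 77.924.
Var(X) = E[X²] − (E[X])² = 77.924 − 32.6041 = 45.3199.

45.320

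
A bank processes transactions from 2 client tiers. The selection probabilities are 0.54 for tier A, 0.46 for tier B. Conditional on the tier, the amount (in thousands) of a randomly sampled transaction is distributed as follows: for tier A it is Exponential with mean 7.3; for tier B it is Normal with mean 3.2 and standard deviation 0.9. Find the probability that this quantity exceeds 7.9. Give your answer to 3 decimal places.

0.183

Conditional on each tier, P(X > 7.9): A: 0.338852; B: 8.83943e-08.
By total probability, P(X > 7.9) = 0.54·0.338852 + 0.46·8.83943e-08 = 0.18298.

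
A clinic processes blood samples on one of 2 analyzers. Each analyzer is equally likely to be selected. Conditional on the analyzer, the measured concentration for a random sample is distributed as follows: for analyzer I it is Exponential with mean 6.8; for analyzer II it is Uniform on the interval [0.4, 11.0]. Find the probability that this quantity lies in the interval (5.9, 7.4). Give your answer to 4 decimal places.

Conditional on each analyzer, P(5.9 < X < 7.4): I: 0.0831281; II: 0.141509.
By total probability, P(5.9 < X < 7.4) = 0.5·0.0831281 + 0.5·0.141509 = 0.112319.

0.1123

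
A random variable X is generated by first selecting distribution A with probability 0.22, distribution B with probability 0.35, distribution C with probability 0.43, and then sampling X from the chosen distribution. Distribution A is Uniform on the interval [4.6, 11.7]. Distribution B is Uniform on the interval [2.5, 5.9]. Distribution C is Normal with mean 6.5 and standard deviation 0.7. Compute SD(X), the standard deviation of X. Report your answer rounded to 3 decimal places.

Per component, A: μ=8.15, E[X²]=70.6233; B: μ=4.2, E[X²]=18.6033; C: μ=6.5, E[X²]=42.74.
E[X] = 0.22·8.15 + 0.35·4.2 + 0.43·6.5 = 6.058.
E[X²] = 0.22·70.6233 + 0.35·18.6033 + 0.43·42.74 = 40.4265.
Var(X) = E[X²] − (E[X])² = 40.4265 − 36.6994 = 3.72714.
SD(X) = √3.72714 = 1.93058.

1.931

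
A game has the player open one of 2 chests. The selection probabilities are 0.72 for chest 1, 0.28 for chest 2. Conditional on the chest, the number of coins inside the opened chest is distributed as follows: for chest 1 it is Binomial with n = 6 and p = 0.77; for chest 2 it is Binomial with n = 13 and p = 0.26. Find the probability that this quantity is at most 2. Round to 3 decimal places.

Conditional on each chest, P(X ≤ 2): 1: 0.0280093; 2: 0.303219.
By total probability, P(X ≤ 2) = 0.72·0.0280093 + 0.28·0.303219 = 0.105068.

0.105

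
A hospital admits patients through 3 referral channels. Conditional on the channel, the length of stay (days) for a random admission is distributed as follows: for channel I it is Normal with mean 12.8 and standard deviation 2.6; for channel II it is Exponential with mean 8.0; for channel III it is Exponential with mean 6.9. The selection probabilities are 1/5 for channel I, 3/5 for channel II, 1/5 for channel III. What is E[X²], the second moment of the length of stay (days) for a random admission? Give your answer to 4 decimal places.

For each component E[X²] = Var + (mean)², giving I: 170.6; II: 128; III: 95.22.
Overall E[X²] = 0.2·170.6 + 0.6·128 + 0.2·95.22 = 129.964.

129.9640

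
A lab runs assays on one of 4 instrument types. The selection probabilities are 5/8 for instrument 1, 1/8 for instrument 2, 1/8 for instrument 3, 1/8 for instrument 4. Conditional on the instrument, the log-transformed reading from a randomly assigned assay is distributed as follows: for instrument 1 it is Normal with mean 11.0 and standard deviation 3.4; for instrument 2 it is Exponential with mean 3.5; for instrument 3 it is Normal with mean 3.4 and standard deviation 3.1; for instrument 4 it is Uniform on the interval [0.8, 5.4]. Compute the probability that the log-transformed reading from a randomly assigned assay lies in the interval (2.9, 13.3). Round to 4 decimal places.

Conditional on each instrument, P(2.9 < X < 13.3): 1: 0.742028; 2: 0.414302; 3: 0.563365; 4: 0.543478.
By total probability, P(2.9 < X < 13.3) = 0.625·0.742028 + 0.125·0.414302 + 0.125·0.563365 + 0.125·0.543478 = 0.653911.

0.6539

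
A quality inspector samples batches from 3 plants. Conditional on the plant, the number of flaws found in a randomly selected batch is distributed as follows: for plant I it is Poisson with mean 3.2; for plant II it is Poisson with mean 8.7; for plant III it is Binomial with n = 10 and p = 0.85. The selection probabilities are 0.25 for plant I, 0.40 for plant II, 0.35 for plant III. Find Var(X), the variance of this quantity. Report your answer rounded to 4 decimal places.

Per component, I: μ=3.2, E[X²]=13.44; II: μ=8.7, E[X²]=84.39; III: μ=8.5, E[X²]=73.525.
E[X] = 0.25·3.2 + 0.4·8.7 + 0.35·8.5 = 7.255.
E[X²] = 0.25·13.44 + 0.4·84.39 + 0.35·73.525 = 62.8497.
Var(X) = E[X²] − (E[X])² = 62.8497 − 52.635 = 10.2147.

10.2147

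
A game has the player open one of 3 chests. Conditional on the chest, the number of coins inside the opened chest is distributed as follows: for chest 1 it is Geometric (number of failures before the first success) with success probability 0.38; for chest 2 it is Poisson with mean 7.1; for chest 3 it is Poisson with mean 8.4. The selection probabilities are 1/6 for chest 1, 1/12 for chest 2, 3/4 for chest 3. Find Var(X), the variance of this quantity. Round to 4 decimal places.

Per component, 1: μ=1.63158, E[X²]=6.95568; 2: μ=7.1, E[X²]=57.51; 3: μ=8.4, E[X²]=78.96.
E[X] = 0.166667·1.63158 + 0.0833333·7.1 + 0.75·8.4 = 7.1636.
E[X²] = 0.166667·6.95568 + 0.0833333·57.51 + 0.75·78.96 = 65.1718.
Var(X) = E[X²] − (E[X])² = 65.1718 − 51.3171 = 13.8547.

13.8547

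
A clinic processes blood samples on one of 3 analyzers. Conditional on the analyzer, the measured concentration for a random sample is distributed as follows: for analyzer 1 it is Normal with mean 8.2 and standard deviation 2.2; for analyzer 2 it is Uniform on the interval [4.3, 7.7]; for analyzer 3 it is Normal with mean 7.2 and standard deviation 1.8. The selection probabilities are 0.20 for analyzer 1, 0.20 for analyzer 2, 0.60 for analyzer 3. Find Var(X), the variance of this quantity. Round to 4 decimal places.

3.5911

Per component, 1: μ=8.2, E[X²]=72.08; 2: μ=6, E[X²]=36.9633; 3: μ=7.2, E[X²]=55.08.
E[X] = 0.2·8.2 + 0.2·6 + 0.6·7.2 = 7.16.
E[X²] = 0.2·72.08 + 0.2·36.9633 + 0.6·55.08 = 54.8567.
Var(X) = E[X²] − (E[X])² = 54.8567 − 51.2656 = 3.59107.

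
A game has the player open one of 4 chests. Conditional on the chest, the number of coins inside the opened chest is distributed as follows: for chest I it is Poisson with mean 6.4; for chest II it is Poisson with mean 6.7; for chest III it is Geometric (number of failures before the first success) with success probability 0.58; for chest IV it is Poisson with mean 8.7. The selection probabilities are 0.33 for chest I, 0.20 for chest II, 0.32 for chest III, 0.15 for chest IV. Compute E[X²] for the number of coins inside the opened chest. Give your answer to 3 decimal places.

For each component E[X²] = Var + (mean)², giving I: 47.36; II: 51.59; III: 1.77289; IV: 84.39.
Overall E[X²] = 0.33·47.36 + 0.2·51.59 + 0.32·1.77289 + 0.15·84.39 = 39.1726.

39.173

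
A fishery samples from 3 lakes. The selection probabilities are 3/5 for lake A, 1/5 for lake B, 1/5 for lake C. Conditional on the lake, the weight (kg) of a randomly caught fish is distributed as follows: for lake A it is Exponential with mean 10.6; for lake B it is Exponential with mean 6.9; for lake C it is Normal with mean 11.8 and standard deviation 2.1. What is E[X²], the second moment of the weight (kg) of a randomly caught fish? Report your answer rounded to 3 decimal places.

For each component E[X²] = Var + (mean)², giving A: 224.72; B: 95.22; C: 143.65.
Overall E[X²] = 0.6·224.72 + 0.2·95.22 + 0.2·143.65 = 182.606.

182.606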